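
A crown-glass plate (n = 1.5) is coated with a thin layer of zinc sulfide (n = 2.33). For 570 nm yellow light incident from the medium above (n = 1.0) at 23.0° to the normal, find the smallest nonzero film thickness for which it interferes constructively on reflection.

62.0 nm

Ray reflecting at the top interface goes from n = 1.0 toward n = 2.33: a half-wave phase shift.
Ray reflecting at the bottom interface goes from n = 2.33 toward n = 1.5: no phase shift.
Exactly one π shift → a net half-wave offset.
So the condition for constructive reflection is 2 n t cos θ_r = (m + ½) λ.
Snell's law: 1.0 sin 23.0° = 2.33 sin θ_r → sin θ_r = 0.168, cos θ_r = 0.986.
Minimum at m = 0: t = λ / (4 n cos θ_r) = 570 / (4 × 2.33 × 0.986) = 62.0 nm.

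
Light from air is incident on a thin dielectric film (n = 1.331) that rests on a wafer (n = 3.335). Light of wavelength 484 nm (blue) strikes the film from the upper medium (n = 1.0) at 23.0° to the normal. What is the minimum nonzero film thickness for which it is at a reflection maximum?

Ray reflecting at the top interface goes from n = 1.0 toward n = 1.331: a half-wave phase shift.
At the lower boundary (n = 1.331 to n = 3.335) the reflected ray undergoes a half-wave phase shift.
Net: no relative phase inversion (both shifts match).
So the condition for constructive reflection is 2 n t cos θ_r = m λ.
Snell's law: 1.0 sin 23.0° = 1.331 sin θ_r → sin θ_r = 0.294, cos θ_r = 0.956.
Minimum nonzero at m = 1: t = λ / (2 n cos θ_r) = 484 / (2 × 1.331 × 0.956) = 190 nm.

190 nm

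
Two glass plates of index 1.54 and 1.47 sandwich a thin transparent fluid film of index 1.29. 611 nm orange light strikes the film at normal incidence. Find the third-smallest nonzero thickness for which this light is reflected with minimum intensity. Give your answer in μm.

At the upper boundary (n = 1.54 to n = 1.29) the reflected ray undergoes no phase shift.
Bottom surface (1.29 → 1.47): reflection off a higher-index medium gives a half-wave phase shift.
Exactly one π shift → a net half-wave offset.
So the condition for destructive reflection is 2 n t = m λ.
The third-smallest nonzero thickness corresponds to m = 3: t = m λ / (2 n) = 3.00 × 611 / (2 × 1.29) = 710 nm.

0.710 μm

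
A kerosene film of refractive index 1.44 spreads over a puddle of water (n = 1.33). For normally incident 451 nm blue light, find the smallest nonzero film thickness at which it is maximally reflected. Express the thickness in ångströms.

Top surface (1.0 → 1.44): reflection off a higher-index medium gives a half-wave phase shift.
Bottom surface (1.44 → 1.33): reflection off a lower-index medium gives no phase shift.
The two reflections differ by half a wavelength.
With one net inversion, constructive interference in reflection requires 2 n t = (m + ½) λ.
Minimum at m = 0: t = λ / (4 n) = 451 / (4 × 1.44) = 78.3 nm.

783 Å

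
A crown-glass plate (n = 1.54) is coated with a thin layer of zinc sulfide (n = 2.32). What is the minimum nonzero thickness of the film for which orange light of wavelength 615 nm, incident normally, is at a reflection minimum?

At the upper boundary (n = 1.0 to n = 2.32) the reflected ray undergoes a half-wave phase shift.
At the lower boundary (n = 2.32 to n = 1.54) the reflected ray undergoes no phase shift.
Exactly one π shift → a net half-wave offset.
So the condition for destructive reflection is 2 n t = m λ.
Minimum nonzero at m = 1: t = λ / (2 n) = 615 / (2 × 2.32) = 133 nm.

133 nm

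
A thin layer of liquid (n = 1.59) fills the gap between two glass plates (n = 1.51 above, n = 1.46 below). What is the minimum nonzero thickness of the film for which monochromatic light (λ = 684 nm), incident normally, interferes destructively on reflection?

215 nm

At the upper boundary (n = 1.51 to n = 1.59) the reflected ray undergoes a half-wave phase shift.
Bottom surface (1.59 → 1.46): reflection off a lower-index medium gives no phase shift.
The two reflections differ by half a wavelength.
For minimum reflection here: 2 n t = m λ.
Minimum nonzero at m = 1: t = λ / (2 n) = 684 / (2 × 1.59) = 215 nm.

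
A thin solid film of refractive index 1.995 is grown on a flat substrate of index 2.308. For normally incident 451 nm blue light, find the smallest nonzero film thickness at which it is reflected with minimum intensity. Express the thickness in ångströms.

565 Å

At the upper boundary (n = 1.0 to n = 1.995) the reflected ray undergoes a half-wave phase shift.
At the lower boundary (n = 1.995 to n = 2.308) the reflected ray undergoes a half-wave phase shift.
Net: no relative phase inversion (both shifts match).
With no net inversion, destructive interference in reflection requires 2 n t = (m + ½) λ.
Minimum at m = 0: t = λ / (4 n) = 451 / (4 × 1.995) = 56.5 nm.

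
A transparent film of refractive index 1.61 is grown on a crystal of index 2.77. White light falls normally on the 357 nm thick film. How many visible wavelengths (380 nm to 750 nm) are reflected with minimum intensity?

Top surface (1.0 → 1.61): reflection off a higher-index medium gives a half-wave phase shift.
At the lower boundary (n = 1.61 to n = 2.77) the reflected ray undergoes a half-wave phase shift.
Net: no relative phase inversion (both shifts match).
So the condition for destructive reflection is 2 n t = (m + ½) λ.
λ = 2 n t / (m + ½) = 1150 / (m + ½) nm.
m=1: 766 nm (IR); m=2: 460 nm (visible); m=3: 328 nm (UV).

1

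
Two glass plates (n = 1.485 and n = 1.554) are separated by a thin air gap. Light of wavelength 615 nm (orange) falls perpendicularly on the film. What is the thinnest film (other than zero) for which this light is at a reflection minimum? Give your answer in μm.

0.308 μm

At the upper boundary (n = 1.485 to n = 1.0) the reflected ray undergoes no phase shift.
Bottom surface (1.0 → 1.554): reflection off a higher-index medium gives a half-wave phase shift.
Net: one phase inversion between the two reflected rays.
With one net inversion, destructive interference in reflection requires 2 n t = m λ.
Minimum nonzero at m = 1: t = λ / (2 n) = 615 / (2 × 1.0) = 308 nm.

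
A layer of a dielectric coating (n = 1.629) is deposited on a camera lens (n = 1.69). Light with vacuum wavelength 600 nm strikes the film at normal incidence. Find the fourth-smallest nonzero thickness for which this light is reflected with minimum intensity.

645 nm

Ray reflecting at the top interface goes from n = 1.0 toward n = 1.629: a half-wave phase shift.
Ray reflecting at the bottom interface goes from n = 1.629 toward n = 1.69: a half-wave phase shift.
The two reflections carry the same phase change, so no net offset.
With no net inversion, destructive interference in reflection requires 2 n t = (m + ½) λ.
The fourth-smallest nonzero thickness corresponds to m = 3: t = (m + ½) λ / (2 n) = 3.50 × 600 / (2 × 1.629) = 645 nm.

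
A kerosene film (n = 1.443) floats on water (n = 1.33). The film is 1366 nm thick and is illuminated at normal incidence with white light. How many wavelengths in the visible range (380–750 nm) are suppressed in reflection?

At the upper boundary (n = 1.0 to n = 1.443) the reflected ray undergoes a half-wave phase shift.
At the lower boundary (n = 1.443 to n = 1.33) the reflected ray undergoes no phase shift.
Exactly one π shift → a net half-wave offset.
So the condition for destructive reflection is 2 n t = m λ.
λ = 2 n t / m = 3942 / m nm.
m=5: 788 nm (IR); m=6: 657 nm (visible); m=7: 563 nm (visible); m=8: 493 nm (visible); m=9: 438 nm (visible); m=10: 394 nm (visible); m=11: 358 nm (UV).

5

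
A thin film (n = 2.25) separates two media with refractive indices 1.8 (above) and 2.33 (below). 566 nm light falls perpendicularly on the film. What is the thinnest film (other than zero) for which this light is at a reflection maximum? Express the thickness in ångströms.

Top surface (1.8 → 2.25): reflection off a higher-index medium gives a half-wave phase shift.
Bottom surface (2.25 → 2.33): reflection off a higher-index medium gives a half-wave phase shift.
Zero or two π shifts → no net half-wave offset.
With no net inversion, constructive interference in reflection requires 2 n t = m λ.
Minimum nonzero at m = 1: t = λ / (2 n) = 566 / (2 × 2.25) = 126 nm.

1258 Å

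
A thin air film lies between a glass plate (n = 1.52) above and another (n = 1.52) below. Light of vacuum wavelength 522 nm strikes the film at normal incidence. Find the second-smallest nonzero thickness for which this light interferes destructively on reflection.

Top surface (1.52 → 1.0): reflection off a lower-index medium gives no phase shift.
Ray reflecting at the bottom interface goes from n = 1.0 toward n = 1.52: a half-wave phase shift.
Net: one phase inversion between the two reflected rays.
With one net inversion, destructive interference in reflection requires 2 n t = m λ.
The second-smallest nonzero thickness corresponds to m = 2: t = m λ / (2 n) = 2.00 × 522 / (2 × 1.0) = 522 nm.

522 nm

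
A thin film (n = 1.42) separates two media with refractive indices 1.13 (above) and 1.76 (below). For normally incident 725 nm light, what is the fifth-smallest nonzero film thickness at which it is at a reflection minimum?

At the upper boundary (n = 1.13 to n = 1.42) the reflected ray undergoes a half-wave phase shift.
Bottom surface (1.42 → 1.76): reflection off a higher-index medium gives a half-wave phase shift.
Net: no relative phase inversion (both shifts match).
With no net inversion, destructive interference in reflection requires 2 n t = (m + ½) λ.
The fifth-smallest nonzero thickness corresponds to m = 4: t = (m + ½) λ / (2 n) = 4.50 × 725 / (2 × 1.42) = 1149 nm.

1149 nm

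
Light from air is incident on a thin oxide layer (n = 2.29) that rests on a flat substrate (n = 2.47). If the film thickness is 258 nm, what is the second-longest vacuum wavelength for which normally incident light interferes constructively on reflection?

591 nm

Top surface (1.0 → 2.29): reflection off a higher-index medium gives a half-wave phase shift.
At the lower boundary (n = 2.29 to n = 2.47) the reflected ray undergoes a half-wave phase shift.
Net: no relative phase inversion (both shifts match).
For maximum reflection here: 2 n t = m λ.
λ = 2 n t / m. The second-longest wavelength is m = 2: λ = 2 × 2.29 × 258 / 2.00 = 591 nm.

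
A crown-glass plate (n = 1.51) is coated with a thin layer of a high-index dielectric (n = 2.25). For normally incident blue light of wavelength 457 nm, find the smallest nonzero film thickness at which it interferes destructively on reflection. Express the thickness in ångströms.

1016 Å

Ray reflecting at the top interface goes from n = 1.0 toward n = 2.25: a half-wave phase shift.
Bottom surface (2.25 → 1.51): reflection off a lower-index medium gives no phase shift.
The two reflections differ by half a wavelength.
So the condition for destructive reflection is 2 n t = m λ.
Minimum nonzero at m = 1: t = λ / (2 n) = 457 / (2 × 2.25) = 102 nm.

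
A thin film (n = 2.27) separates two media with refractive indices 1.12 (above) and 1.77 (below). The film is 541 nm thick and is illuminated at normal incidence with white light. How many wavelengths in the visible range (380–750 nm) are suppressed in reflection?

3

Ray reflecting at the top interface goes from n = 1.12 toward n = 2.27: a half-wave phase shift.
Ray reflecting at the bottom interface goes from n = 2.27 toward n = 1.77: no phase shift.
Exactly one π shift → a net half-wave offset.
For minimum reflection here: 2 n t = m λ.
λ = 2 n t / m = 2456 / m nm.
m=3: 819 nm (IR); m=4: 614 nm (visible); m=5: 491 nm (visible); m=6: 409 nm (visible); m=7: 351 nm (UV).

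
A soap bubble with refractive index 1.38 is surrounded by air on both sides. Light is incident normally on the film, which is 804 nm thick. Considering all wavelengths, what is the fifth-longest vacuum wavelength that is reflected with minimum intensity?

444 nm

Ray reflecting at the top interface goes from n = 1.0 toward n = 1.38: a half-wave phase shift.
Bottom surface (1.38 → 1.0): reflection off a lower-index medium gives no phase shift.
Exactly one π shift → a net half-wave offset.
For dark reflection here: 2 n t = m λ.
λ = 2 n t / m. The fifth-longest wavelength is m = 5: λ = 2 × 1.38 × 804 / 5.00 = 444 nm.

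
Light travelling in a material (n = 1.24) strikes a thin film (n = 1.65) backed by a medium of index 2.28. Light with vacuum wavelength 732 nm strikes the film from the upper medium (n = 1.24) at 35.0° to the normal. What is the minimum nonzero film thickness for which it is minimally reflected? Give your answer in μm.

At the upper boundary (n = 1.24 to n = 1.65) the reflected ray undergoes a half-wave phase shift.
Ray reflecting at the bottom interface goes from n = 1.65 toward n = 2.28: a half-wave phase shift.
Zero or two π shifts → no net half-wave offset.
For weak reflection here: 2 n t cos θ_r = (m + ½) λ.
Snell's law: 1.24 sin 35.0° = 1.65 sin θ_r → sin θ_r = 0.431, cos θ_r = 0.902.
Minimum at m = 0: t = λ / (4 n cos θ_r) = 732 / (4 × 1.65 × 0.902) = 123 nm.

0.123 μm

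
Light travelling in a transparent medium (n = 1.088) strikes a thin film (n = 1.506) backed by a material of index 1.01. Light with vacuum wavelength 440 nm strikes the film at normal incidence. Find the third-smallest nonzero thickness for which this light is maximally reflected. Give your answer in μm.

Ray reflecting at the top interface goes from n = 1.088 toward n = 1.506: a half-wave phase shift.
Bottom surface (1.506 → 1.01): reflection off a lower-index medium gives no phase shift.
Exactly one π shift → a net half-wave offset.
For bright reflection here: 2 n t = (m + ½) λ.
The third-smallest nonzero thickness corresponds to m = 2: t = (m + ½) λ / (2 n) = 2.50 × 440 / (2 × 1.506) = 365 nm.

0.365 μm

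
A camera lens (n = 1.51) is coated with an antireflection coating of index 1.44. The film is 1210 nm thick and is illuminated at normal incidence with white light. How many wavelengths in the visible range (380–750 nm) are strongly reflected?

5

Ray reflecting at the top interface goes from n = 1.0 toward n = 1.44: a half-wave phase shift.
Ray reflecting at the bottom interface goes from n = 1.44 toward n = 1.51: a half-wave phase shift.
The two reflections carry the same phase change, so no net offset.
With no net inversion, constructive interference in reflection requires 2 n t = m λ.
λ = 2 n t / m = 3485 / m nm.
m=4: 871 nm (IR); m=5: 697 nm (visible); m=6: 581 nm (visible); m=7: 498 nm (visible); m=8: 436 nm (visible); m=9: 387 nm (visible); m=10: 348 nm (UV).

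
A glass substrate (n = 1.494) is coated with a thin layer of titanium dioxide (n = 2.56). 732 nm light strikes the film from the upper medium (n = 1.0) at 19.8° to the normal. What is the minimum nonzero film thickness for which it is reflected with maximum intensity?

At the upper boundary (n = 1.0 to n = 2.56) the reflected ray undergoes a half-wave phase shift.
Bottom surface (2.56 → 1.494): reflection off a lower-index medium gives no phase shift.
Net: one phase inversion between the two reflected rays.
So the condition for constructive reflection is 2 n t cos θ_r = (m + ½) λ.
Snell's law: 1.0 sin 19.8° = 2.56 sin θ_r → sin θ_r = 0.132, cos θ_r = 0.991.
Minimum at m = 0: t = λ / (4 n cos θ_r) = 732 / (4 × 2.56 × 0.991) = 72.1 nm.

72.1 nm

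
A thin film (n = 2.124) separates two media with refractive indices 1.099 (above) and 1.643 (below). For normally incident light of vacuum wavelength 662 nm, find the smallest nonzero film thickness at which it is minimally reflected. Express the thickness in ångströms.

1558 Å

At the upper boundary (n = 1.099 to n = 2.124) the reflected ray undergoes a half-wave phase shift.
At the lower boundary (n = 2.124 to n = 1.643) the reflected ray undergoes no phase shift.
Exactly one π shift → a net half-wave offset.
With one net inversion, destructive interference in reflection requires 2 n t = m λ.
Minimum nonzero at m = 1: t = λ / (2 n) = 662 / (2 × 2.124) = 156 nm.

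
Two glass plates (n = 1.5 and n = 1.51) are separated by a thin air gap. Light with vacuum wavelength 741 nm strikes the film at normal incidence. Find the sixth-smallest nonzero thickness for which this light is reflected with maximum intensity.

2038 nm

At the upper boundary (n = 1.5 to n = 1.0) the reflected ray undergoes no phase shift.
Bottom surface (1.0 → 1.51): reflection off a higher-index medium gives a half-wave phase shift.
The two reflections differ by half a wavelength.
For bright reflection here: 2 n t = (m + ½) λ.
The sixth-smallest nonzero thickness corresponds to m = 5: t = (m + ½) λ / (2 n) = 5.50 × 741 / (2 × 1.0) = 2038 nm.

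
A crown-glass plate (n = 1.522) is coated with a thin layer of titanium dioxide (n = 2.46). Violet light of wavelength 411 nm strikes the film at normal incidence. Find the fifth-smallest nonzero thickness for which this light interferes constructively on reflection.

376 nm

At the upper boundary (n = 1.0 to n = 2.46) the reflected ray undergoes a half-wave phase shift.
Ray reflecting at the bottom interface goes from n = 2.46 toward n = 1.522: no phase shift.
Net: one phase inversion between the two reflected rays.
So the condition for constructive reflection is 2 n t = (m + ½) λ.
The fifth-smallest nonzero thickness corresponds to m = 4: t = (m + ½) λ / (2 n) = 4.50 × 411 / (2 × 2.46) = 376 nm.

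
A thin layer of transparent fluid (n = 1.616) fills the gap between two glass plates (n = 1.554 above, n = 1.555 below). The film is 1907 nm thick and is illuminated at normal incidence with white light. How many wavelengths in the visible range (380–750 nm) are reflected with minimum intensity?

Top surface (1.554 → 1.616): reflection off a higher-index medium gives a half-wave phase shift.
Bottom surface (1.616 → 1.555): reflection off a lower-index medium gives no phase shift.
Exactly one π shift → a net half-wave offset.
So the condition for destructive reflection is 2 n t = m λ.
λ = 2 n t / m = 6163 / m nm.
m=8: 770 nm (IR); m=9: 685 nm (visible); m=10: 616 nm (visible); m=11: 560 nm (visible); m=12: 514 nm (visible); m=13: 474 nm (visible); m=14: 440 nm (visible); m=15: 411 nm (visible); m=16: 385 nm (visible); m=17: 363 nm (UV).

8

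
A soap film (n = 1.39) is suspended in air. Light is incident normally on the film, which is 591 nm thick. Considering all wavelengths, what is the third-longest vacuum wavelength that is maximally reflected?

657 nm

Ray reflecting at the top interface goes from n = 1.0 toward n = 1.39: a half-wave phase shift.
Ray reflecting at the bottom interface goes from n = 1.39 toward n = 1.0: no phase shift.
Net: one phase inversion between the two reflected rays.
For maximum reflection here: 2 n t = (m + ½) λ.
λ = 2 n t / (m + ½). The third-longest wavelength is m = 2: λ = 2 × 1.39 × 591 / 2.50 = 657 nm.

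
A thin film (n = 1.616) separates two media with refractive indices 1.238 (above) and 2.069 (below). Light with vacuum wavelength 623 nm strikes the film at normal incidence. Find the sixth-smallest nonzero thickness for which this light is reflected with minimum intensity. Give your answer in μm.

Ray reflecting at the top interface goes from n = 1.238 toward n = 1.616: a half-wave phase shift.
At the lower boundary (n = 1.616 to n = 2.069) the reflected ray undergoes a half-wave phase shift.
Net: no relative phase inversion (both shifts match).
For weak reflection here: 2 n t = (m + ½) λ.
The sixth-smallest nonzero thickness corresponds to m = 5: t = (m + ½) λ / (2 n) = 5.50 × 623 / (2 × 1.616) = 1060 nm.

1.06 μm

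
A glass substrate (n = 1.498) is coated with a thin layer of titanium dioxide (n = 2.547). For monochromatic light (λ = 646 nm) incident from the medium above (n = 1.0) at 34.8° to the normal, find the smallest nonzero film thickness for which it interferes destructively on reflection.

Top surface (1.0 → 2.547): reflection off a higher-index medium gives a half-wave phase shift.
At the lower boundary (n = 2.547 to n = 1.498) the reflected ray undergoes no phase shift.
Exactly one π shift → a net half-wave offset.
With one net inversion, destructive interference in reflection requires 2 n t cos θ_r = m λ.
Snell's law: 1.0 sin 34.8° = 2.547 sin θ_r → sin θ_r = 0.224, cos θ_r = 0.975.
Minimum nonzero at m = 1: t = λ / (2 n cos θ_r) = 646 / (2 × 2.547 × 0.975) = 130 nm.

130 nm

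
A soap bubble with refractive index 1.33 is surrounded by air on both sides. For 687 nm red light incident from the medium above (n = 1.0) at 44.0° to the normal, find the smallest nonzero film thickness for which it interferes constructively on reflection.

151 nm

Top surface (1.0 → 1.33): reflection off a higher-index medium gives a half-wave phase shift.
Bottom surface (1.33 → 1.0): reflection off a lower-index medium gives no phase shift.
Net: one phase inversion between the two reflected rays.
So the condition for constructive reflection is 2 n t cos θ_r = (m + ½) λ.
Snell's law: 1.0 sin 44.0° = 1.33 sin θ_r → sin θ_r = 0.522, cos θ_r = 0.853.
Minimum at m = 0: t = λ / (4 n cos θ_r) = 687 / (4 × 1.33 × 0.853) = 151 nm.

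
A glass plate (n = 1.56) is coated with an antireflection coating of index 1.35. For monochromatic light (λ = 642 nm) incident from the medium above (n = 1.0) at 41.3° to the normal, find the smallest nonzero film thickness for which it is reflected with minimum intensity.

136 nm

Ray reflecting at the top interface goes from n = 1.0 toward n = 1.35: a half-wave phase shift.
Ray reflecting at the bottom interface goes from n = 1.35 toward n = 1.56: a half-wave phase shift.
Zero or two π shifts → no net half-wave offset.
So the condition for destructive reflection is 2 n t cos θ_r = (m + ½) λ.
Snell's law: 1.0 sin 41.3° = 1.35 sin θ_r → sin θ_r = 0.489, cos θ_r = 0.872.
Minimum at m = 0: t = λ / (4 n cos θ_r) = 642 / (4 × 1.35 × 0.872) = 136 nm.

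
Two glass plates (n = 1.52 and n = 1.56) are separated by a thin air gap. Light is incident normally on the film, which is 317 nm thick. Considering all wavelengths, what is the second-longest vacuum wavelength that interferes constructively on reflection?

423 nm

Ray reflecting at the top interface goes from n = 1.52 toward n = 1.0: no phase shift.
At the lower boundary (n = 1.0 to n = 1.56) the reflected ray undergoes a half-wave phase shift.
Net: one phase inversion between the two reflected rays.
For strong reflection here: 2 n t = (m + ½) λ.
λ = 2 n t / (m + ½). The second-longest wavelength is m = 1: λ = 2 × 1.0 × 317 / 1.50 = 423 nm.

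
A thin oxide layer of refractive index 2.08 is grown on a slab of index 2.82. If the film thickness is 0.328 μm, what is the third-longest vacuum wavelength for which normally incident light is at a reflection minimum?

546 nm

Top surface (1.0 → 2.08): reflection off a higher-index medium gives a half-wave phase shift.
Bottom surface (2.08 → 2.82): reflection off a higher-index medium gives a half-wave phase shift.
Zero or two π shifts → no net half-wave offset.
So the condition for destructive reflection is 2 n t = (m + ½) λ.
λ = 2 n t / (m + ½). The third-longest wavelength is m = 2: λ = 2 × 2.08 × 328 / 2.50 = 546 nm.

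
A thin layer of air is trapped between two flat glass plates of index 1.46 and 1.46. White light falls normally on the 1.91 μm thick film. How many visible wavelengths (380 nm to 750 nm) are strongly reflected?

At the upper boundary (n = 1.46 to n = 1.0) the reflected ray undergoes no phase shift.
Ray reflecting at the bottom interface goes from n = 1.0 toward n = 1.46: a half-wave phase shift.
Net: one phase inversion between the two reflected rays.
With one net inversion, constructive interference in reflection requires 2 n t = (m + ½) λ.
λ = 2 n t / (m + ½) = 3820 / (m + ½) nm.
m=4: 849 nm (IR); m=5: 695 nm (visible); m=6: 588 nm (visible); m=7: 509 nm (visible); m=8: 449 nm (visible); m=9: 402 nm (visible); m=10: 364 nm (UV).

5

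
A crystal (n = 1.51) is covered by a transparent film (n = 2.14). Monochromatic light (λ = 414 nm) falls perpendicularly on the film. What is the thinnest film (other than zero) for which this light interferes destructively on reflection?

Ray reflecting at the top interface goes from n = 1.0 toward n = 2.14: a half-wave phase shift.
At the lower boundary (n = 2.14 to n = 1.51) the reflected ray undergoes no phase shift.
Exactly one π shift → a net half-wave offset.
So the condition for destructive reflection is 2 n t = m λ.
Minimum nonzero at m = 1: t = λ / (2 n) = 414 / (2 × 2.14) = 96.7 nm.

96.7 nm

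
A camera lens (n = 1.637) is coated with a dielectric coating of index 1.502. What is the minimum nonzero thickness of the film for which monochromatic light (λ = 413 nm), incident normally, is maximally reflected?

137 nm

Ray reflecting at the top interface goes from n = 1.0 toward n = 1.502: a half-wave phase shift.
At the lower boundary (n = 1.502 to n = 1.637) the reflected ray undergoes a half-wave phase shift.
The two reflections carry the same phase change, so no net offset.
With no net inversion, constructive interference in reflection requires 2 n t = m λ.
Minimum nonzero at m = 1: t = λ / (2 n) = 413 / (2 × 1.502) = 137 nm.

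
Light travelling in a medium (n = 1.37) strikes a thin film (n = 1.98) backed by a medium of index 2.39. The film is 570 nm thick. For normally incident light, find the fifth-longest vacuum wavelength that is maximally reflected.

At the upper boundary (n = 1.37 to n = 1.98) the reflected ray undergoes a half-wave phase shift.
Ray reflecting at the bottom interface goes from n = 1.98 toward n = 2.39: a half-wave phase shift.
The two reflections carry the same phase change, so no net offset.
With no net inversion, constructive interference in reflection requires 2 n t = m λ.
λ = 2 n t / m. The fifth-longest wavelength is m = 5: λ = 2 × 1.98 × 570 / 5.00 = 451 nm.

451 nm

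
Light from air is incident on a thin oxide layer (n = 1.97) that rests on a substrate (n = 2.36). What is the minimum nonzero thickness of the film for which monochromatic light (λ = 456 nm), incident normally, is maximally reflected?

116 nm

Ray reflecting at the top interface goes from n = 1.0 toward n = 1.97: a half-wave phase shift.
Ray reflecting at the bottom interface goes from n = 1.97 toward n = 2.36: a half-wave phase shift.
Zero or two π shifts → no net half-wave offset.
With no net inversion, constructive interference in reflection requires 2 n t = m λ.
Minimum nonzero at m = 1: t = λ / (2 n) = 456 / (2 × 1.97) = 116 nm.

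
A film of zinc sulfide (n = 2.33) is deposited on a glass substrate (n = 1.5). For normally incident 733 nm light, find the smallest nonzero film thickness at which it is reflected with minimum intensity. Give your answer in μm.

0.157 μm

At the upper boundary (n = 1.0 to n = 2.33) the reflected ray undergoes a half-wave phase shift.
Bottom surface (2.33 → 1.5): reflection off a lower-index medium gives no phase shift.
Exactly one π shift → a net half-wave offset.
With one net inversion, destructive interference in reflection requires 2 n t = m λ.
Minimum nonzero at m = 1: t = λ / (2 n) = 733 / (2 × 2.33) = 157 nm.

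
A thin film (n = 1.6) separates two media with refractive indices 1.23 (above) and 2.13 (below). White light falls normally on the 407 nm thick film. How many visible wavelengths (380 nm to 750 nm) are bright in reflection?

At the upper boundary (n = 1.23 to n = 1.6) the reflected ray undergoes a half-wave phase shift.
Ray reflecting at the bottom interface goes from n = 1.6 toward n = 2.13: a half-wave phase shift.
Net: no relative phase inversion (both shifts match).
With no net inversion, constructive interference in reflection requires 2 n t = m λ.
λ = 2 n t / m = 1302 / m nm.
m=1: 1302 nm (IR); m=2: 651 nm (visible); m=3: 434 nm (visible); m=4: 326 nm (UV).

2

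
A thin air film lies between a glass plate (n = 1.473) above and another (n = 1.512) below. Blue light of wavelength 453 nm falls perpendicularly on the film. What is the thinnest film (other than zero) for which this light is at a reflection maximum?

113 nm

Top surface (1.473 → 1.0): reflection off a lower-index medium gives no phase shift.
Bottom surface (1.0 → 1.512): reflection off a higher-index medium gives a half-wave phase shift.
Net: one phase inversion between the two reflected rays.
For bright reflection here: 2 n t = (m + ½) λ.
Minimum at m = 0: t = λ / (4 n) = 453 / (4 × 1.0) = 113 nm.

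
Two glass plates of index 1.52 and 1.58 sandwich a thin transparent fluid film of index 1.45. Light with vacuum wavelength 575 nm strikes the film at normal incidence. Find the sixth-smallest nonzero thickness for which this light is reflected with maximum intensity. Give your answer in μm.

Top surface (1.52 → 1.45): reflection off a lower-index medium gives no phase shift.
Bottom surface (1.45 → 1.58): reflection off a higher-index medium gives a half-wave phase shift.
Exactly one π shift → a net half-wave offset.
With one net inversion, constructive interference in reflection requires 2 n t = (m + ½) λ.
The sixth-smallest nonzero thickness corresponds to m = 5: t = (m + ½) λ / (2 n) = 5.50 × 575 / (2 × 1.45) = 1091 nm.

1.09 μm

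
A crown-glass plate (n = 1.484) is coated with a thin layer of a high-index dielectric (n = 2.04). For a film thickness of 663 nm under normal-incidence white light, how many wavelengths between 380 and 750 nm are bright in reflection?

3

Ray reflecting at the top interface goes from n = 1.0 toward n = 2.04: a half-wave phase shift.
Bottom surface (2.04 → 1.484): reflection off a lower-index medium gives no phase shift.
Net: one phase inversion between the two reflected rays.
With one net inversion, constructive interference in reflection requires 2 n t = (m + ½) λ.
λ = 2 n t / (m + ½) = 2705 / (m + ½) nm.
m=3: 773 nm (IR); m=4: 601 nm (visible); m=5: 492 nm (visible); m=6: 416 nm (visible); m=7: 361 nm (UV).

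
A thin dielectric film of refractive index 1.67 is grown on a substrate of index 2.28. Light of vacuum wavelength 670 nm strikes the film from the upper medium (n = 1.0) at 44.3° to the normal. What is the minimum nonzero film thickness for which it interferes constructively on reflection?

221 nm

At the upper boundary (n = 1.0 to n = 1.67) the reflected ray undergoes a half-wave phase shift.
At the lower boundary (n = 1.67 to n = 2.28) the reflected ray undergoes a half-wave phase shift.
Net: no relative phase inversion (both shifts match).
For maximum reflection here: 2 n t cos θ_r = m λ.
Snell's law: 1.0 sin 44.3° = 1.67 sin θ_r → sin θ_r = 0.418, cos θ_r = 0.908.
Minimum nonzero at m = 1: t = λ / (2 n cos θ_r) = 670 / (2 × 1.67 × 0.908) = 221 nm.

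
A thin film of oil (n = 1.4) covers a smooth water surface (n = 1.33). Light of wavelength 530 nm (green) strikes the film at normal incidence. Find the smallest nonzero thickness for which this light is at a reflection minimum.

189 nm

Ray reflecting at the top interface goes from n = 1.0 toward n = 1.4: a half-wave phase shift.
At the lower boundary (n = 1.4 to n = 1.33) the reflected ray undergoes no phase shift.
The two reflections differ by half a wavelength.
So the condition for destructive reflection is 2 n t = m λ.
The smallest nonzero thickness corresponds to m = 1: t = m λ / (2 n) = 1.00 × 530 / (2 × 1.4) = 189 nm.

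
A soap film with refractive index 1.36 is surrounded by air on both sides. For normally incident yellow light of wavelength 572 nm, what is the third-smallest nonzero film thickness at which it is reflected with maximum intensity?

526 nm

Top surface (1.0 → 1.36): reflection off a higher-index medium gives a half-wave phase shift.
Ray reflecting at the bottom interface goes from n = 1.36 toward n = 1.0: no phase shift.
Net: one phase inversion between the two reflected rays.
With one net inversion, constructive interference in reflection requires 2 n t = (m + ½) λ.
The third-smallest nonzero thickness corresponds to m = 2: t = (m + ½) λ / (2 n) = 2.50 × 572 / (2 × 1.36) = 526 nm.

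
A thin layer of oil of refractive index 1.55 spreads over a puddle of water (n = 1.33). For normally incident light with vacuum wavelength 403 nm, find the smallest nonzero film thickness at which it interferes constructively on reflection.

65.0 nm

Ray reflecting at the top interface goes from n = 1.0 toward n = 1.55: a half-wave phase shift.
Bottom surface (1.55 → 1.33): reflection off a lower-index medium gives no phase shift.
Net: one phase inversion between the two reflected rays.
So the condition for constructive reflection is 2 n t = (m + ½) λ.
Minimum at m = 0: t = λ / (4 n) = 403 / (4 × 1.55) = 65.0 nm.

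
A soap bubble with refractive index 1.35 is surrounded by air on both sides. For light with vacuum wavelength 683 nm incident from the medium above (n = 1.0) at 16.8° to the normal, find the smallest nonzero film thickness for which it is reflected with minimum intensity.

259 nm

Top surface (1.0 → 1.35): reflection off a higher-index medium gives a half-wave phase shift.
Ray reflecting at the bottom interface goes from n = 1.35 toward n = 1.0: no phase shift.
Exactly one π shift → a net half-wave offset.
For weak reflection here: 2 n t cos θ_r = m λ.
Snell's law: 1.0 sin 16.8° = 1.35 sin θ_r → sin θ_r = 0.214, cos θ_r = 0.977.
Minimum nonzero at m = 1: t = λ / (2 n cos θ_r) = 683 / (2 × 1.35 × 0.977) = 259 nm.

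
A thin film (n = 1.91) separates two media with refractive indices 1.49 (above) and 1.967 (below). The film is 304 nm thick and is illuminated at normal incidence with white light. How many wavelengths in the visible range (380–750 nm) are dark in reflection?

Ray reflecting at the top interface goes from n = 1.49 toward n = 1.91: a half-wave phase shift.
Ray reflecting at the bottom interface goes from n = 1.91 toward n = 1.967: a half-wave phase shift.
Zero or two π shifts → no net half-wave offset.
With no net inversion, destructive interference in reflection requires 2 n t = (m + ½) λ.
λ = 2 n t / (m + ½) = 1161 / (m + ½) nm.
m=1: 774 nm (IR); m=2: 465 nm (visible); m=3: 332 nm (UV).

1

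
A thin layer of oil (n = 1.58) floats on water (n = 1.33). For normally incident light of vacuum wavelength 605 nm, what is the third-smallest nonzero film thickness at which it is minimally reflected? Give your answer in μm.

At the upper boundary (n = 1.0 to n = 1.58) the reflected ray undergoes a half-wave phase shift.
Bottom surface (1.58 → 1.33): reflection off a lower-index medium gives no phase shift.
Net: one phase inversion between the two reflected rays.
With one net inversion, destructive interference in reflection requires 2 n t = m λ.
The third-smallest nonzero thickness corresponds to m = 3: t = m λ / (2 n) = 3.00 × 605 / (2 × 1.58) = 574 nm.

0.574 μm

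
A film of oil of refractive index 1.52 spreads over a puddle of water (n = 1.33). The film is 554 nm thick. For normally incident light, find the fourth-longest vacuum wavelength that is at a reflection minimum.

At the upper boundary (n = 1.0 to n = 1.52) the reflected ray undergoes a half-wave phase shift.
Bottom surface (1.52 → 1.33): reflection off a lower-index medium gives no phase shift.
Exactly one π shift → a net half-wave offset.
With one net inversion, destructive interference in reflection requires 2 n t = m λ.
λ = 2 n t / m. The fourth-longest wavelength is m = 4: λ = 2 × 1.52 × 554 / 4.00 = 421 nm.

421 nm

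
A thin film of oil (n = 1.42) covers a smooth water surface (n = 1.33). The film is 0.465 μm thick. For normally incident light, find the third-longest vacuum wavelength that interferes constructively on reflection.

At the upper boundary (n = 1.0 to n = 1.42) the reflected ray undergoes a half-wave phase shift.
At the lower boundary (n = 1.42 to n = 1.33) the reflected ray undergoes no phase shift.
Net: one phase inversion between the two reflected rays.
So the condition for constructive reflection is 2 n t = (m + ½) λ.
λ = 2 n t / (m + ½). The third-longest wavelength is m = 2: λ = 2 × 1.42 × 465 / 2.50 = 528 nm.

528 nm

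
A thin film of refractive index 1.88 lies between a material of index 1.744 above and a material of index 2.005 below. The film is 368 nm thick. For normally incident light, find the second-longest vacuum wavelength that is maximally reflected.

At the upper boundary (n = 1.744 to n = 1.88) the reflected ray undergoes a half-wave phase shift.
Ray reflecting at the bottom interface goes from n = 1.88 toward n = 2.005: a half-wave phase shift.
The two reflections carry the same phase change, so no net offset.
For bright reflection here: 2 n t = m λ.
λ = 2 n t / m. The second-longest wavelength is m = 2: λ = 2 × 1.88 × 368 / 2.00 = 692 nm.

692 nm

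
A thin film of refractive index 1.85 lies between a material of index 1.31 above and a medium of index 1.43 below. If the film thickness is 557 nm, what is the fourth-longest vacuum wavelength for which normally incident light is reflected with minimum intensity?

Top surface (1.31 → 1.85): reflection off a higher-index medium gives a half-wave phase shift.
Ray reflecting at the bottom interface goes from n = 1.85 toward n = 1.43: no phase shift.
The two reflections differ by half a wavelength.
With one net inversion, destructive interference in reflection requires 2 n t = m λ.
λ = 2 n t / m. The fourth-longest wavelength is m = 4: λ = 2 × 1.85 × 557 / 4.00 = 515 nm.

515 nm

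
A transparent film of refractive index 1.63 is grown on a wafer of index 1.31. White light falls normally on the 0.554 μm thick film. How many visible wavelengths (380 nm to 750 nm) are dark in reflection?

2

At the upper boundary (n = 1.0 to n = 1.63) the reflected ray undergoes a half-wave phase shift.
Bottom surface (1.63 → 1.31): reflection off a lower-index medium gives no phase shift.
Exactly one π shift → a net half-wave offset.
For dark reflection here: 2 n t = m λ.
λ = 2 n t / m = 1806 / m nm.
m=2: 903 nm (IR); m=3: 602 nm (visible); m=4: 452 nm (visible); m=5: 361 nm (UV).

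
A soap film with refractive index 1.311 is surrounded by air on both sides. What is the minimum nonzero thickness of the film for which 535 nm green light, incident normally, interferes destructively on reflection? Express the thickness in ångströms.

2040 Å

Top surface (1.0 → 1.311): reflection off a higher-index medium gives a half-wave phase shift.
At the lower boundary (n = 1.311 to n = 1.0) the reflected ray undergoes no phase shift.
Exactly one π shift → a net half-wave offset.
With one net inversion, destructive interference in reflection requires 2 n t = m λ.
Minimum nonzero at m = 1: t = λ / (2 n) = 535 / (2 × 1.311) = 204 nm.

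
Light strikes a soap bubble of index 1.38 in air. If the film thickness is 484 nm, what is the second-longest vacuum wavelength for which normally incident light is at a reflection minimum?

Top surface (1.0 → 1.38): reflection off a higher-index medium gives a half-wave phase shift.
Bottom surface (1.38 → 1.0): reflection off a lower-index medium gives no phase shift.
Exactly one π shift → a net half-wave offset.
For weak reflection here: 2 n t = m λ.
λ = 2 n t / m. The second-longest wavelength is m = 2: λ = 2 × 1.38 × 484 / 2.00 = 668 nm.

668 nm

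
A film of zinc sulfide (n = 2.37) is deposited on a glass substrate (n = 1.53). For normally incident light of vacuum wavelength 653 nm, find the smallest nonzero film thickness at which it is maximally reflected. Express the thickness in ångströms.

Ray reflecting at the top interface goes from n = 1.0 toward n = 2.37: a half-wave phase shift.
Ray reflecting at the bottom interface goes from n = 2.37 toward n = 1.53: no phase shift.
Net: one phase inversion between the two reflected rays.
With one net inversion, constructive interference in reflection requires 2 n t = (m + ½) λ.
Minimum at m = 0: t = λ / (4 n) = 653 / (4 × 2.37) = 68.9 nm.

689 Å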